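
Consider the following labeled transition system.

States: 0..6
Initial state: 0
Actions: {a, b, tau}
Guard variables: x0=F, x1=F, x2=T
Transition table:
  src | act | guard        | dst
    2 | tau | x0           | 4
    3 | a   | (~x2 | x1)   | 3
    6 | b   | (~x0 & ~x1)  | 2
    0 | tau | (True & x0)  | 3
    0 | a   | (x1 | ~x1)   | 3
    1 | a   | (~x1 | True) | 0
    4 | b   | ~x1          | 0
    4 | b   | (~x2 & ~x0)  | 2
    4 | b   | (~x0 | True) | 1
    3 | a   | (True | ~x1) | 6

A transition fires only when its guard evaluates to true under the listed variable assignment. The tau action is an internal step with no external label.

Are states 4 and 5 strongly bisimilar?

Refine partition for ~:
  P[0] = {{0,1,2,3,4,5,6}}
  P[1] = {{0,1,3},{2,5},{4,6}}
  P[2] = {{0,1},{2,5},{3},{4},{6}}
  P[3] = {{0},{1},{2,5},{3},{4},{6}}
Fixed point at round 4; 6 class(es).
[4]={4}  [5]={2,5}

Answer: NOT BISIMILAR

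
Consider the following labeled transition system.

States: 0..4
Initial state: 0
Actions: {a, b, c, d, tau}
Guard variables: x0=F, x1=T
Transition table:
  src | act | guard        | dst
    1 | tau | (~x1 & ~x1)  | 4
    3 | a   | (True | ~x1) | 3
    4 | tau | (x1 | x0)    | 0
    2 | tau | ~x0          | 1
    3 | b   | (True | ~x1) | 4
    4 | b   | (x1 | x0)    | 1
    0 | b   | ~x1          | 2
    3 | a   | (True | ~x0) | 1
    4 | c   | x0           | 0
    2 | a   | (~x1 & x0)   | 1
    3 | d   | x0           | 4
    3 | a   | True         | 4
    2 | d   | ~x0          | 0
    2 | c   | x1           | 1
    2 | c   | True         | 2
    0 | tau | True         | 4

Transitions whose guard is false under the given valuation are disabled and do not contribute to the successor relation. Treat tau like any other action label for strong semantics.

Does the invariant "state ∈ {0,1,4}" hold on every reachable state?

Answer: INVARIANT HOLDS

Analysis:
Inv-set: {0,1,4}
Reachable = {0,1,4}
  0: ok
  1: ok
  4: ok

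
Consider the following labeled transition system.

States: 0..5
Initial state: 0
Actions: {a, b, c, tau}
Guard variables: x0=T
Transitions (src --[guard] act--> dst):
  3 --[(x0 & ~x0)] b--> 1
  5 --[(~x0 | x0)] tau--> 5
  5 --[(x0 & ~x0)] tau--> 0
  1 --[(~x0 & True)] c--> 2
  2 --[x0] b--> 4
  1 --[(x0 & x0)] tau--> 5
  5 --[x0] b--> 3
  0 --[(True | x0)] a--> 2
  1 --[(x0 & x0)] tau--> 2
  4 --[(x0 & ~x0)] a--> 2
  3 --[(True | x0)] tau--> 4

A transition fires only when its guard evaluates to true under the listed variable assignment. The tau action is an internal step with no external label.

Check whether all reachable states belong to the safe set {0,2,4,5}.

Allowed set {0,2,4,5}
Reach set: {0,2,4}
  0: ✓
  2: ✓
  4: ✓

Answer: INVARIANT HOLDS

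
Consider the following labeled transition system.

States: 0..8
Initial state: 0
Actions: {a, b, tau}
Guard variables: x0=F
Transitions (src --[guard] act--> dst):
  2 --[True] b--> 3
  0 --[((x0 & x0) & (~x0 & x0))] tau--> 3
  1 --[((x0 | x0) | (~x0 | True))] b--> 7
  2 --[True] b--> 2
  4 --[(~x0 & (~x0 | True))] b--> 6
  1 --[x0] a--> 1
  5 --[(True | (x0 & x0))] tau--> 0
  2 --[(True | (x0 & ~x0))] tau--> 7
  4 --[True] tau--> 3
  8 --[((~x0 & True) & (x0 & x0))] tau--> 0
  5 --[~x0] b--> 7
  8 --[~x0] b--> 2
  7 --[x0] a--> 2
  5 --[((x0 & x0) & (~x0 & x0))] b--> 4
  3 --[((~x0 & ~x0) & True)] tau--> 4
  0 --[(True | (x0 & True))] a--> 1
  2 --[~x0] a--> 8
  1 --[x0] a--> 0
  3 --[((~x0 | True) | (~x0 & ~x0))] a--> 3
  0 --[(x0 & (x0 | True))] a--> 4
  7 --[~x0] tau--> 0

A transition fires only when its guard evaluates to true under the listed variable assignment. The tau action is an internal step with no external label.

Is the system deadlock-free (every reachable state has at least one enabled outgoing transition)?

Reach set: {0,1,7}
  0: a→1  [deg 1]
  1: b→7  [deg 1]
  7: tau→0  [deg 1]

Answer: DEADLOCK-FREE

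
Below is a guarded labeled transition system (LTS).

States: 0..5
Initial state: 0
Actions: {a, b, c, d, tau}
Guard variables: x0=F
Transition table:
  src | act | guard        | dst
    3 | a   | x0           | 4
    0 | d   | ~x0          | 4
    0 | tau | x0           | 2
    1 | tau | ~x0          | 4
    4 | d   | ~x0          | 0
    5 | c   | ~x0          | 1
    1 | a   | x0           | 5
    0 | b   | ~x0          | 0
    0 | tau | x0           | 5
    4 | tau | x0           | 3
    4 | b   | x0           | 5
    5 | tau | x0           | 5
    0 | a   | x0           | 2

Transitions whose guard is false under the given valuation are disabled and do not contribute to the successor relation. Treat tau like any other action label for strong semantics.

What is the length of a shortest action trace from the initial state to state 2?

Answer: UNREACHABLE

Working:
Breadth-first toward 2:
  depth 0: {0}
  depth 1: {4}
2 never appears.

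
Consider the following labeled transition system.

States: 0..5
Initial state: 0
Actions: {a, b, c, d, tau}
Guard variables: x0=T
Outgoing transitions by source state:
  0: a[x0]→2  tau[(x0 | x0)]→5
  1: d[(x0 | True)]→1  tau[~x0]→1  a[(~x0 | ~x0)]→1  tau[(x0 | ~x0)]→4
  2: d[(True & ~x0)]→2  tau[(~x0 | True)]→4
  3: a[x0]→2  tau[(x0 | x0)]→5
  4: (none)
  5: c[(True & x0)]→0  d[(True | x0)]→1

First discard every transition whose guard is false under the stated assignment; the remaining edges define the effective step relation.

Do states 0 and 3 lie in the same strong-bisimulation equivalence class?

Refine partition for ~:
  π0 = {{0,1,2,3,4,5}}
  π1 = {{0,3},{1},{2},{4},{5}}
5 equivalence class(es) (converged in 2)
0∈{0,3}, 3∈{0,3}

Answer: BISIMILAR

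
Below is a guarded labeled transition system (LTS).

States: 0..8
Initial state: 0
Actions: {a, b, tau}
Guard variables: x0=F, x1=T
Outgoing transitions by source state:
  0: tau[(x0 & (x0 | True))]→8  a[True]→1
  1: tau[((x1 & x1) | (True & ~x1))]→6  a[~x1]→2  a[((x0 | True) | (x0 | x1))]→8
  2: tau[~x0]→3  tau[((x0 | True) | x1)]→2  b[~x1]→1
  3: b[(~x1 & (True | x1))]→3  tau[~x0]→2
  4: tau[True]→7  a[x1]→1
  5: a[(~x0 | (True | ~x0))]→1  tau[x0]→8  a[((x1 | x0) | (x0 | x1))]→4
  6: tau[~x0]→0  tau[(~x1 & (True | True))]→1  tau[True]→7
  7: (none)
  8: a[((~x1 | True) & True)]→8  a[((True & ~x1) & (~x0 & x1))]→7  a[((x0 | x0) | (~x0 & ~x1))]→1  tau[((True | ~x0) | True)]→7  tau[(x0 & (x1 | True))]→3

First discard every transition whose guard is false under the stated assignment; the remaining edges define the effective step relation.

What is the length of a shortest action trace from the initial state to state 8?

Answer: 2

Working:
BFS to 8:
  L0 = {0}
  L1 = {1}
  L2 = {6,8}
first hit 8 at d=2 via a·a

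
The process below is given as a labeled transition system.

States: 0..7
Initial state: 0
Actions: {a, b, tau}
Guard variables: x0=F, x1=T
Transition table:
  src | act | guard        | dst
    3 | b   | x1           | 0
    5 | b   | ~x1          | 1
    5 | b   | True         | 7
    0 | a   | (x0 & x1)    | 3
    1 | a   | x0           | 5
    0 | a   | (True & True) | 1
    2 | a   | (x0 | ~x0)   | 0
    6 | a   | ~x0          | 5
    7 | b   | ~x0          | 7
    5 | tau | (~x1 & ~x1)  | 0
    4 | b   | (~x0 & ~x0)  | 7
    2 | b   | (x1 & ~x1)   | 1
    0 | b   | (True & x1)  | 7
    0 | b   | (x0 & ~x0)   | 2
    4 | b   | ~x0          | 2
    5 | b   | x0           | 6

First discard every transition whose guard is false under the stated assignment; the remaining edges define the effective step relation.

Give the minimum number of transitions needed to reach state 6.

Answer: UNREACHABLE

Trace:
BFS to 6:
  Layer 0: {0}
  Layer 1: {1,7}
6 never appears.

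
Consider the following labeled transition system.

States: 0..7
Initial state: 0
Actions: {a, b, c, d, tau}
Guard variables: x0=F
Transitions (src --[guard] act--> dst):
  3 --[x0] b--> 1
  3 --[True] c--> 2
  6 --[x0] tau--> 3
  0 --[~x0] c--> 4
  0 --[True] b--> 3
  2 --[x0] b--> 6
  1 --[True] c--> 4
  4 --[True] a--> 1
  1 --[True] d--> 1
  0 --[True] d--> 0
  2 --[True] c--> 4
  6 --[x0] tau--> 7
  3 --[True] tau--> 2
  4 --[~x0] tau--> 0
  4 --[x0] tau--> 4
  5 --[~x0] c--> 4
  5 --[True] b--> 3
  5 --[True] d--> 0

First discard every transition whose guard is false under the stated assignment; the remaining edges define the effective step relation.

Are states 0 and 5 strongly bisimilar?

Compute ~ classes (split until stable):
  round 0: {{0,1,2,3,4,5,6,7}}
  round 1: {{0,5},{1},{2},{3},{4},{6,7}}
stable after 2 split(s): 6 block(s)
0∈{0,5}, 5∈{0,5}

Answer: BISIMILAR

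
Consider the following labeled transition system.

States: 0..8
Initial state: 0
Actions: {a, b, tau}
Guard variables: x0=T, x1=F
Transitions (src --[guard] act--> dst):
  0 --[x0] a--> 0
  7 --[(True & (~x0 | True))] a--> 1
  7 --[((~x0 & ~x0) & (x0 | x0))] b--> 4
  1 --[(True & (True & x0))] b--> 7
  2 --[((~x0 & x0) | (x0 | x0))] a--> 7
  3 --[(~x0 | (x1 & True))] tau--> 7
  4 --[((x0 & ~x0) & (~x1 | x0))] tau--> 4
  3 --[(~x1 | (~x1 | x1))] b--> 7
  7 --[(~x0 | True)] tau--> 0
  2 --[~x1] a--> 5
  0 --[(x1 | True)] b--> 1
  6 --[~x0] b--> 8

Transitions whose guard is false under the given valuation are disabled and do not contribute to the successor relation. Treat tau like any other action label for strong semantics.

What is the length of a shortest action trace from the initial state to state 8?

Layered search for 8:
  Layer 0: {0}
  Layer 1: {1}
  Layer 2: {7}
8 never appears.

Answer: UNREACHABLE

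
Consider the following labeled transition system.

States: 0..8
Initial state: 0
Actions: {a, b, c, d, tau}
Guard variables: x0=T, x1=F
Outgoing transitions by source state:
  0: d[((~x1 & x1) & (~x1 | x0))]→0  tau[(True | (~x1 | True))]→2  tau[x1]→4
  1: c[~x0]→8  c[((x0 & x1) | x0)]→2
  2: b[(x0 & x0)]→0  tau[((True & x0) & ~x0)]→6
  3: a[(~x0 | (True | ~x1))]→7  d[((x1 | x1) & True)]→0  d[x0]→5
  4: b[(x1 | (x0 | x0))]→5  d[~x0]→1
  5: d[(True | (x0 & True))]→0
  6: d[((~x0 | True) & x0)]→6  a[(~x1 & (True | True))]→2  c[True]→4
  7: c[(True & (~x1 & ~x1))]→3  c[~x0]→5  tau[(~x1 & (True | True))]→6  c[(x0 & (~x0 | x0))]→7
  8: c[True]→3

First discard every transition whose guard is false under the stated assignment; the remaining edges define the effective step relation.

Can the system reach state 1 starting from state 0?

After dropping false guards: 14 live edges.
L0 = {0}
L1 = {2}  cumulative {0,2}
Reachable = {0,2}

Answer: UNREACHABLE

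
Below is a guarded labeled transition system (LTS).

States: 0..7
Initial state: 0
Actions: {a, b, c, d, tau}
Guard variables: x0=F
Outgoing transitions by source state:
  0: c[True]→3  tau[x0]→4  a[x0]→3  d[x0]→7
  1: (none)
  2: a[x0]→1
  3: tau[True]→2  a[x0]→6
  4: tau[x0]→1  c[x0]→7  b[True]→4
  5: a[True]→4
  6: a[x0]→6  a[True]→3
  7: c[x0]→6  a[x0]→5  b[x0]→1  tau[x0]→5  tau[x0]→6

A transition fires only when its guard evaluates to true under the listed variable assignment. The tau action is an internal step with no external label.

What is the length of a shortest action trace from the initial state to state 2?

Answer: 2

Working:
BFS to 2:
  Layer 0: {0}
  Layer 1: {3}
  Layer 2: {2}
depth(2)=2, e.g. c·tau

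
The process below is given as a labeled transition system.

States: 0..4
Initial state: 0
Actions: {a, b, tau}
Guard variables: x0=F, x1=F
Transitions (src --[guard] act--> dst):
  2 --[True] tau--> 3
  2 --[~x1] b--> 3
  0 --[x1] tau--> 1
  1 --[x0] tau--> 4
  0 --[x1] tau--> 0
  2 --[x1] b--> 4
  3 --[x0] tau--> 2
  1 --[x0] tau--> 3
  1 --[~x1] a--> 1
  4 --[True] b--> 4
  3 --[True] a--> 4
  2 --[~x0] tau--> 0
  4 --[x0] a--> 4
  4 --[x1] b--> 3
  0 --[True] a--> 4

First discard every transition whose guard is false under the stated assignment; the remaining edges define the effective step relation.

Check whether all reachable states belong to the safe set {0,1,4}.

Answer: INVARIANT HOLDS

Working:
Allowed set {0,1,4}
Reachable = {0,4}
  0: safe
  4: safe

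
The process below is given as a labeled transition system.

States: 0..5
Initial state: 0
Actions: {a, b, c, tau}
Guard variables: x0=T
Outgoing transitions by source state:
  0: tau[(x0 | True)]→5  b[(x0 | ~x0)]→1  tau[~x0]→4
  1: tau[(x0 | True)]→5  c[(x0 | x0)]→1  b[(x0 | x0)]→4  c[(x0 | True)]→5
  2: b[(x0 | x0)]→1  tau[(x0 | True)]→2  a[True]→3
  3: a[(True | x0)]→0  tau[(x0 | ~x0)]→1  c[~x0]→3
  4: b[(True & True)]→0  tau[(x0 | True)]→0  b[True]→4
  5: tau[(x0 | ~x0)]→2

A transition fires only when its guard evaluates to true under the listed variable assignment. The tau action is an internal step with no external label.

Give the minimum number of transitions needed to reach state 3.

Breadth-first toward 3:
  L0 = {0}
  L1 = {1,5}
  L2 = {2,4}
  L3 = {3}
first hit 3 at d=3 via tau·tau·a

Answer: 3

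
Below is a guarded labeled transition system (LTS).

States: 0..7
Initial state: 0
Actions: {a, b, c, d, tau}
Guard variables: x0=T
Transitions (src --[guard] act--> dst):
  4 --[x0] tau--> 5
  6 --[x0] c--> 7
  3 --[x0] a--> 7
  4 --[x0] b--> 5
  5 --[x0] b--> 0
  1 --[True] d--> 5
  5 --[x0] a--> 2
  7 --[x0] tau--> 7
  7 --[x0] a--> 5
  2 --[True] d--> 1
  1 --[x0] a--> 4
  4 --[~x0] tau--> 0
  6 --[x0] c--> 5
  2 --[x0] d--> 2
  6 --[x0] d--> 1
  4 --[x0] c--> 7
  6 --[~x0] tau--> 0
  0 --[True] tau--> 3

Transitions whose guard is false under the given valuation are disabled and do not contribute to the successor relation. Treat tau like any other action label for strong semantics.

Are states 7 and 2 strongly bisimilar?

Refine partition for ~:
  π0 = {{0,1,2,3,4,5,6,7}}
  π1 = {{0},{1},{2},{3},{4},{5},{6},{7}}
Fixed point at round 2; 8 class(es).
7∈{7}, 2∈{2}

Answer: NOT BISIMILAR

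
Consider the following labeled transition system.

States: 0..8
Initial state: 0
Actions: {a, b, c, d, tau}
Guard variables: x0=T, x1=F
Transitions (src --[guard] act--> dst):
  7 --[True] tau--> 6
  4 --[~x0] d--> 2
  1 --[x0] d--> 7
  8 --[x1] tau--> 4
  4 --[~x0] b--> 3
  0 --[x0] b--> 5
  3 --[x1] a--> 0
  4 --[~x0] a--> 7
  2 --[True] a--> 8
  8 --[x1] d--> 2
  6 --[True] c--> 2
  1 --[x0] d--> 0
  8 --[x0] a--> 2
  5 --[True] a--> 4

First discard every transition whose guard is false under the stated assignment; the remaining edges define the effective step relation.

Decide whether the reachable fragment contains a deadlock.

R = {0,4,5}
  0: b→5  [1 out]
  4: ∅  [deadlock]
  5: a→4  [1 out]
Path to 4: b·a

Answer: DEADLOCK at state 4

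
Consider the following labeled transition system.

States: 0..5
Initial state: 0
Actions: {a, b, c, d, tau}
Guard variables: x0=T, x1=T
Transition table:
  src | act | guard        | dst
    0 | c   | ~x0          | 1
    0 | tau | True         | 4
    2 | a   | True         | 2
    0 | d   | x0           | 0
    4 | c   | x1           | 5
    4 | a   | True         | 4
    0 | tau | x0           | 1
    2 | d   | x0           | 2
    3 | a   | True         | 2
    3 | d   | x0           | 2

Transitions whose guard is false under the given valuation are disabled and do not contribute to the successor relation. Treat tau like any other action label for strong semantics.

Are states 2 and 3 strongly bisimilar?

Compute ~ classes (split until stable):
  P[0] = {{0,1,2,3,4,5}}
  P[1] = {{0},{1,5},{2,3},{4}}
stable after 2 split(s): 4 block(s)
[2]={2,3}  [3]={2,3}

Answer: BISIMILAR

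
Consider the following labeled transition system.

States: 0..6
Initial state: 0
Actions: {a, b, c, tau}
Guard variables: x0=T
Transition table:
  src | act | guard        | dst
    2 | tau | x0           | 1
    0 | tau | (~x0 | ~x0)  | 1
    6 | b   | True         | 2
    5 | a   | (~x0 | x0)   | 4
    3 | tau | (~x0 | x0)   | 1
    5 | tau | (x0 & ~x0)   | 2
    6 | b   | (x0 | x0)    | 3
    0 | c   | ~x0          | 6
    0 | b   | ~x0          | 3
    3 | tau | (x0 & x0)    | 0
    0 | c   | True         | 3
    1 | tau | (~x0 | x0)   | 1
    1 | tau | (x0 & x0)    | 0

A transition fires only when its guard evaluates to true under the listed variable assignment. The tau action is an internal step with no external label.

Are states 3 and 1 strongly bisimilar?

Answer: BISIMILAR

Working:
Refine partition for ~:
  P[0] = {{0,1,2,3,4,5,6}}
  P[1] = {{0},{1,2,3},{4},{5},{6}}
  P[2] = {{0},{1,3},{2},{4},{5},{6}}
stable after 3 split(s): 6 block(s)
[3]={1,3}  [1]={1,3}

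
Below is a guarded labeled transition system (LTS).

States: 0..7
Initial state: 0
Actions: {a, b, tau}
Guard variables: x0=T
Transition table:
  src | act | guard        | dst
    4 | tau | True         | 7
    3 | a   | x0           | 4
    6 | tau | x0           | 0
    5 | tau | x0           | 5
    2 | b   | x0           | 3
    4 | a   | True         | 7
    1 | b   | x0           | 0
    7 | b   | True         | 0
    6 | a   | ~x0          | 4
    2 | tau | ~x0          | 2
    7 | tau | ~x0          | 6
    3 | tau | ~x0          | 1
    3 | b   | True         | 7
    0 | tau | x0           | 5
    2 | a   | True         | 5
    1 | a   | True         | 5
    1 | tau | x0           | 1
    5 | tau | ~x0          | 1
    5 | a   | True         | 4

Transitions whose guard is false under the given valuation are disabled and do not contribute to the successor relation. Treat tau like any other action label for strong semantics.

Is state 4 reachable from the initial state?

After dropping false guards: 14 live edges.
L0 = {0}
L1 = {5}  total {0,5}
L2 = {4}  total {0,4,5}
L3 = {7}  total {0,4,5,7}
Reach set: {0,4,5,7}
witness 4: tau·a

Answer: REACHABLE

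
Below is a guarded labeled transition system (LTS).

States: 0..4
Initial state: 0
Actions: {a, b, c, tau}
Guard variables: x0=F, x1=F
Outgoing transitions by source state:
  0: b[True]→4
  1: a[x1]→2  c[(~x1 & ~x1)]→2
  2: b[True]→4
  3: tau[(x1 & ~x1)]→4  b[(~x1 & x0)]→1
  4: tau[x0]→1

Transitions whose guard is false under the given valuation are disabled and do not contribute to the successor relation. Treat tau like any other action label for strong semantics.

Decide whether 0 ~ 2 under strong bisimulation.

Compute ~ classes (split until stable):
  P[0] = {{0,1,2,3,4}}
  P[1] = {{0,2},{1},{3,4}}
Fixed point at round 2; 3 class(es).
[0]={0,2}  [2]={0,2}

Answer: BISIMILAR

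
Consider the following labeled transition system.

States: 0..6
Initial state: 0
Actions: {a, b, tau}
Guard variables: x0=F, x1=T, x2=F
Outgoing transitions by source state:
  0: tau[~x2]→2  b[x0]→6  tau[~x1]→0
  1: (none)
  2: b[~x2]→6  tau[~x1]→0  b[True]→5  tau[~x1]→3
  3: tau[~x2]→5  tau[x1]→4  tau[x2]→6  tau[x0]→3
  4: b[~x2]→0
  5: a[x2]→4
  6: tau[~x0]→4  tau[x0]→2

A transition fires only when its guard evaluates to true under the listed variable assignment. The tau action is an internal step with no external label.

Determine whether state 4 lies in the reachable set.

Answer: REACHABLE

Analysis:
Guard filter leaves 7 enabled edge(s).
L0 = {0}
L1 = {2}  now seen {0,2}
L2 = {5,6}  now seen {0,2,5,6}
L3 = {4}  now seen {0,2,4,5,6}
Reach set: {0,2,4,5,6}
witness 4: tau·b·tau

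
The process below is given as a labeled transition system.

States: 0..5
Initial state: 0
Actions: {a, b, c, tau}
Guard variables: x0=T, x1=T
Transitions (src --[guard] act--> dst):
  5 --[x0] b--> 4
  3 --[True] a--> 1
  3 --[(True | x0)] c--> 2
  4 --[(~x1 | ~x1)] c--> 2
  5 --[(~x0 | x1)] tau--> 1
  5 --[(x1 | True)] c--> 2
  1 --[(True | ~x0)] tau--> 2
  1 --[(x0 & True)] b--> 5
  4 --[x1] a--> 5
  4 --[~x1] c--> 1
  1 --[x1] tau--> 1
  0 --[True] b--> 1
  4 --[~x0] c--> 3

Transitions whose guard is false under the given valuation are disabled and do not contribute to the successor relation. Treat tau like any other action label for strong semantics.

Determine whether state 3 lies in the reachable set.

Guard filter leaves 10 enabled edge(s).
depth 0: {0}
depth 1: {1}  cumulative {0,1}
depth 2: {2,5}  cumulative {0,1,2,5}
depth 3: {4}  cumulative {0,1,2,4,5}
Reach set: {0,1,2,4,5}

Answer: UNREACHABLE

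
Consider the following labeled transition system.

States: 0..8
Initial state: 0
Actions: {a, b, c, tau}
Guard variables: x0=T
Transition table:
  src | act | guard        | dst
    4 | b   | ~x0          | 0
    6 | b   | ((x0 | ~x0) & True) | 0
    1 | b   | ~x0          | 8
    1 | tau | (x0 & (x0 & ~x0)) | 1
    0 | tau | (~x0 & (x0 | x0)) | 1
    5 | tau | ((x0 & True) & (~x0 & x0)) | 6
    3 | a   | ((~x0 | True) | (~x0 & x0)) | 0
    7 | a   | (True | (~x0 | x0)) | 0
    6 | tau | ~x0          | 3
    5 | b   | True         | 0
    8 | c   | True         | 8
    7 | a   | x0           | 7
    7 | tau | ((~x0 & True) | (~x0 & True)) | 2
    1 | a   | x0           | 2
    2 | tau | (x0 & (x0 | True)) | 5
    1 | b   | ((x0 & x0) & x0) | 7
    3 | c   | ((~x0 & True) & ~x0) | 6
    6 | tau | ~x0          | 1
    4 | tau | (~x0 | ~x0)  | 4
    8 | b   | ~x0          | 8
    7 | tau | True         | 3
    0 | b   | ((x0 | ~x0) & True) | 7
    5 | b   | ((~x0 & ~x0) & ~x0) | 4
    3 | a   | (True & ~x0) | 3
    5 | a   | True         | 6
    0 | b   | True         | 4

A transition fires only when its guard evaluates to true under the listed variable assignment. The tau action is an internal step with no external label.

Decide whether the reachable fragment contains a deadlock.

Reachable = {0,3,4,7}
  0: b→4  b→7  [2 exit(s)]
  3: a→0  [1 exit(s)]
  4: ∅  [STUCK]
  7: a→0  a→7  tau→3  [3 exit(s)]
Path to 4: b

Answer: DEADLOCK at state 4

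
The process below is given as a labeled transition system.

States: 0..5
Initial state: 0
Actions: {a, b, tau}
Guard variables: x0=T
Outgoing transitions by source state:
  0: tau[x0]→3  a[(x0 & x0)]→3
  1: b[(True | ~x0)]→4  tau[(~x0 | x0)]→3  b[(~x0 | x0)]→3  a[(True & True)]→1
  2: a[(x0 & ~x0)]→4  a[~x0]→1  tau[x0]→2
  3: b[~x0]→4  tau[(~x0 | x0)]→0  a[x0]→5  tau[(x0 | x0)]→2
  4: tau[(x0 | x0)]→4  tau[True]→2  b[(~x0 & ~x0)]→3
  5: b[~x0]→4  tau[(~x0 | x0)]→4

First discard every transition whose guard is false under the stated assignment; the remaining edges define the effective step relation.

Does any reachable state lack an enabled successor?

Answer: DEADLOCK-FREE

Analysis:
R = {0,2,3,4,5}
  0: a→3  tau→3  [2 out]
  2: tau→2  [1 out]
  3: a→5  tau→0  tau→2  [3 out]
  4: tau→2  tau→4  [2 out]
  5: tau→4  [1 out]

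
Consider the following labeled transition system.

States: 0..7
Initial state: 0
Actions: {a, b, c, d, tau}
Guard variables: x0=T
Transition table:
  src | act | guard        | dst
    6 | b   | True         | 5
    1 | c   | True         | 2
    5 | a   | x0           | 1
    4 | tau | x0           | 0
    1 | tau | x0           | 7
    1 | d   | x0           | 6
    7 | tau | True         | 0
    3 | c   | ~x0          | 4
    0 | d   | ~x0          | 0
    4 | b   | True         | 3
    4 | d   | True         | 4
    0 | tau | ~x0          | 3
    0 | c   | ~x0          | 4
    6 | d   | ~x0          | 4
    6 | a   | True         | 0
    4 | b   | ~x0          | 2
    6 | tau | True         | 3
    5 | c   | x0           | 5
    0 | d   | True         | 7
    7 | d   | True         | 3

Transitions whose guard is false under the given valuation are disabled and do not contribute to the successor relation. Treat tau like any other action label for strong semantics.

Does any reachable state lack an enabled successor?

R = {0,3,7}
  0: d→7  [deg 1]
  3: ∅  [no exit]
  7: d→3  tau→0  [deg 2]
trace reaching 3: d·d

Answer: DEADLOCK at state 3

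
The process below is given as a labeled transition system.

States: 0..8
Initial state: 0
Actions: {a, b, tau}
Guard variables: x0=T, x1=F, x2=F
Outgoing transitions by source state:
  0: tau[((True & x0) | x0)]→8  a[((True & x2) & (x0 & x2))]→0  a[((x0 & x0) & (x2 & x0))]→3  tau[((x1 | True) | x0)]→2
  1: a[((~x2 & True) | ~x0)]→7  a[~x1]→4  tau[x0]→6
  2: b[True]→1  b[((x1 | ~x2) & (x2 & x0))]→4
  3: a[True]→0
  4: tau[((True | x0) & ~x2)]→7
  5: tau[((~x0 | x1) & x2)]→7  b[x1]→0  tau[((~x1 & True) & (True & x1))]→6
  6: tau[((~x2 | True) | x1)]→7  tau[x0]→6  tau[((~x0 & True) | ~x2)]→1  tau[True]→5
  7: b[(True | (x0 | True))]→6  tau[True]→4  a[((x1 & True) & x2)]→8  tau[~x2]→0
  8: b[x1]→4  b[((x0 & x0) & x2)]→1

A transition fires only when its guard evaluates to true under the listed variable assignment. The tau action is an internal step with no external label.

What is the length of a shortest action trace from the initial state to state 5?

Answer: 4

Working:
Layered search for 5:
  L0 = {0}
  L1 = {2,8}
  L2 = {1}
  L3 = {4,6,7}
  L4 = {5}
5 enters at depth 4; path tau·b·tau·tau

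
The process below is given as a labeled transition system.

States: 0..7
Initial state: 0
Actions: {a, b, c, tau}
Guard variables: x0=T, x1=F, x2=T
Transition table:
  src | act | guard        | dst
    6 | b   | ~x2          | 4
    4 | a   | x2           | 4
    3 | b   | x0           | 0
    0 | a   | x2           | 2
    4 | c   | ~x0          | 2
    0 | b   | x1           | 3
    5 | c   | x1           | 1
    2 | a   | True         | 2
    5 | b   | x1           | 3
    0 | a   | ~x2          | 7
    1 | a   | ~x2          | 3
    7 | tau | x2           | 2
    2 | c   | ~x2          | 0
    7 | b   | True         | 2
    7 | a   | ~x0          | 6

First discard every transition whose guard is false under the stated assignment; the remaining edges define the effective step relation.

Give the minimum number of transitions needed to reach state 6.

BFS to 6:
  L0 = {0}
  L1 = {2}
6 never appears.

Answer: UNREACHABLE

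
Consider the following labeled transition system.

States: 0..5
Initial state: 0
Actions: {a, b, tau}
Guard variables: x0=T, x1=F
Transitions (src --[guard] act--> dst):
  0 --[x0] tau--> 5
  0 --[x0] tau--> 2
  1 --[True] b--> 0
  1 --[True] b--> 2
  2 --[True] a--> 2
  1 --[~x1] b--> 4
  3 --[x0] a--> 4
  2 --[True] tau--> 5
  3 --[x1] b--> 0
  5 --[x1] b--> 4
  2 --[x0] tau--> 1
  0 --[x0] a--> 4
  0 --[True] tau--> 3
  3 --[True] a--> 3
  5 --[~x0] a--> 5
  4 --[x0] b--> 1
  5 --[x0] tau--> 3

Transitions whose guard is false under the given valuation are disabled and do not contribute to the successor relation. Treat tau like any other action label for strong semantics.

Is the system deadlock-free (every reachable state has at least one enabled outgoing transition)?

R = {0,1,2,3,4,5}
  0: a→4  tau→2  tau→3  tau→5  [deg 4]
  1: b→0  b→2  b→4  [deg 3]
  2: a→2  tau→1  tau→5  [deg 3]
  3: a→3  a→4  [deg 2]
  4: b→1  [deg 1]
  5: tau→3  [deg 1]

Answer: DEADLOCK-FREE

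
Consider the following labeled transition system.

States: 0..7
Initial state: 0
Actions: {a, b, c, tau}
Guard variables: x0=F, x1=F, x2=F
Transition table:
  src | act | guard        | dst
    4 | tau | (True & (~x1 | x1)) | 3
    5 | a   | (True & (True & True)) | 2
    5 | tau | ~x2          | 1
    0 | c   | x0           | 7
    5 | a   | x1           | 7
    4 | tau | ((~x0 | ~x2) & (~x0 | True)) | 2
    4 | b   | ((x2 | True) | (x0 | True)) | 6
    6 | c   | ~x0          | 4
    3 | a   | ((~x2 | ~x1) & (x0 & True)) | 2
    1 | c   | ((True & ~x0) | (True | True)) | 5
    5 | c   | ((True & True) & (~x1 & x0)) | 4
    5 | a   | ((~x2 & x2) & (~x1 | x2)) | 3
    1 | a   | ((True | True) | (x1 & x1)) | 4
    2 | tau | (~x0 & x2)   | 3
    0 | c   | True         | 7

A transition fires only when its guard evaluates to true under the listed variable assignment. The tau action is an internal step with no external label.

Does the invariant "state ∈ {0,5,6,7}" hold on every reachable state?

Inv-set: {0,5,6,7}
Reach set: {0,7}
  0: safe
  7: safe

Answer: INVARIANT HOLDS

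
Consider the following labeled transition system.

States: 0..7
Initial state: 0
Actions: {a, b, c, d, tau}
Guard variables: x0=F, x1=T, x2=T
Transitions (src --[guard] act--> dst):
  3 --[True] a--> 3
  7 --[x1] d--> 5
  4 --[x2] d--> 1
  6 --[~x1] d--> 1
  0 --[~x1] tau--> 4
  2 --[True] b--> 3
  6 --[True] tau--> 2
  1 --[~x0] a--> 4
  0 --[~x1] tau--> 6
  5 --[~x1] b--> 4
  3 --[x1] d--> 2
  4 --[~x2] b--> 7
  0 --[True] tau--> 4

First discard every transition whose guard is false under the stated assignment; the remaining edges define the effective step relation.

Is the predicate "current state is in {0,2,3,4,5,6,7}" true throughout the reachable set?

Answer: INVARIANT VIOLATED at state 1

Trace:
Allowed set {0,2,3,4,5,6,7}
Reachable = {0,1,4}
  0: ✓
  1: VIOLATES
  4: ✓
reach 1 via tau·d — violates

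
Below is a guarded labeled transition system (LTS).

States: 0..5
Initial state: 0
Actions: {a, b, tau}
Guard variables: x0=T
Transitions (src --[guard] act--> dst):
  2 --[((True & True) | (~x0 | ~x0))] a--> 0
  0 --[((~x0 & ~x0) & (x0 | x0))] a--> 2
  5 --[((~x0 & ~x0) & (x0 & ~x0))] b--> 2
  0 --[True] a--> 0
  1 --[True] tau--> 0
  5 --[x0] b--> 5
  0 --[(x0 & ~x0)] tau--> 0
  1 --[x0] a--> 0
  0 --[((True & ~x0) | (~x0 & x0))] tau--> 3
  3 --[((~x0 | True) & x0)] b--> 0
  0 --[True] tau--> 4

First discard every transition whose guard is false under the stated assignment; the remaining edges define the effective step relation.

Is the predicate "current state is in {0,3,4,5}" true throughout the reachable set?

Allowed set {0,3,4,5}
R = {0,4}
  0: ✓
  4: ✓

Answer: INVARIANT HOLDS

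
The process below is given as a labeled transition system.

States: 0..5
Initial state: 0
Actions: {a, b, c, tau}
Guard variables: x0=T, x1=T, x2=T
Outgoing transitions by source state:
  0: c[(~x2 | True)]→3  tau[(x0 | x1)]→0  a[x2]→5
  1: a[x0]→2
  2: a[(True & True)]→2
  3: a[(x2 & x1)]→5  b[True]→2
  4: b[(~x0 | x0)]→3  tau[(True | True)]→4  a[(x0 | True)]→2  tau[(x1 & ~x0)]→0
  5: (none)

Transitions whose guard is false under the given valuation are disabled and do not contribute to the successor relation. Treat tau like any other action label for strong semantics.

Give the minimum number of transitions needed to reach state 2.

Layered search for 2:
  Layer 0: {0}
  Layer 1: {3,5}
  Layer 2: {2}
depth(2)=2, e.g. c·b

Answer: 2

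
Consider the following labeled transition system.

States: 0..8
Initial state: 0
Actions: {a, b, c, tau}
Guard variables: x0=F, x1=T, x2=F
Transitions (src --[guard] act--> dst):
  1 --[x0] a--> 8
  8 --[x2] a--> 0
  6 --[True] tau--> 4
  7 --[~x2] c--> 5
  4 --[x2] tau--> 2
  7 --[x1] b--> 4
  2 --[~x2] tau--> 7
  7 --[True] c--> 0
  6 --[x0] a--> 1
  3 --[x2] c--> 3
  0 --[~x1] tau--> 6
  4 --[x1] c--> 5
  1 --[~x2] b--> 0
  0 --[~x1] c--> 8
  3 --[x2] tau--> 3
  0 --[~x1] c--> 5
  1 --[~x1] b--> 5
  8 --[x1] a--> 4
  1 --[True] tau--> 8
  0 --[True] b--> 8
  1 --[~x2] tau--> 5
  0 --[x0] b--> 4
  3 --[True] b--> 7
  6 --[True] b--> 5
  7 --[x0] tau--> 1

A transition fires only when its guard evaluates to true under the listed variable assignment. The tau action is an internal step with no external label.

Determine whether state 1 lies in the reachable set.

Answer: UNREACHABLE

Working:
After dropping false guards: 13 live edges.
Layer 0: {0}
Layer 1: {8}  cumulative {0,8}
Layer 2: {4}  cumulative {0,4,8}
Layer 3: {5}  cumulative {0,4,5,8}
Reachable = {0,4,5,8}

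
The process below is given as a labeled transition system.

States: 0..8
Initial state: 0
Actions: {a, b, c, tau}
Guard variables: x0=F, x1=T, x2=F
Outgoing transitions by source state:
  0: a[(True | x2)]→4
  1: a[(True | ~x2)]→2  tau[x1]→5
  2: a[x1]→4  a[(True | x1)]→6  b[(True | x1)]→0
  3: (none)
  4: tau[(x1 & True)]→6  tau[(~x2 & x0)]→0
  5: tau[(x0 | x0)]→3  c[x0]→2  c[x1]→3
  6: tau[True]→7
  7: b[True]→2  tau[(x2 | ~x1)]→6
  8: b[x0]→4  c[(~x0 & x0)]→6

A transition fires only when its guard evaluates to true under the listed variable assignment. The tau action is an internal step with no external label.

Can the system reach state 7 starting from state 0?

After dropping false guards: 10 live edges.
depth 0: {0}
depth 1: {4}  now seen {0,4}
depth 2: {6}  now seen {0,4,6}
depth 3: {7}  now seen {0,4,6,7}
depth 4: {2}  now seen {0,2,4,6,7}
Reachable = {0,2,4,6,7}
trace reaching 7: a·tau·tau

Answer: REACHABLE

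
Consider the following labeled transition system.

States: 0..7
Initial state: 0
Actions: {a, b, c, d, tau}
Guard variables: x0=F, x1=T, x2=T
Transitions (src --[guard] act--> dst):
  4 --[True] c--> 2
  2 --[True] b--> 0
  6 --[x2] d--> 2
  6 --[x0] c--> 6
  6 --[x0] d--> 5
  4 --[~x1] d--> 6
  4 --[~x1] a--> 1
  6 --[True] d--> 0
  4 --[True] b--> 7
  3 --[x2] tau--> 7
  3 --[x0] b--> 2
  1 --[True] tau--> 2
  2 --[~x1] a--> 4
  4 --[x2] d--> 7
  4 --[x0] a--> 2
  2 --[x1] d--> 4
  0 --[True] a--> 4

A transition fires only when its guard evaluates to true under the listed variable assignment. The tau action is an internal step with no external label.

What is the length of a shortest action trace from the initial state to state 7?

Answer: 2

Analysis:
BFS to 7:
  depth 0: {0}
  depth 1: {4}
  depth 2: {2,7}
depth(7)=2, e.g. a·b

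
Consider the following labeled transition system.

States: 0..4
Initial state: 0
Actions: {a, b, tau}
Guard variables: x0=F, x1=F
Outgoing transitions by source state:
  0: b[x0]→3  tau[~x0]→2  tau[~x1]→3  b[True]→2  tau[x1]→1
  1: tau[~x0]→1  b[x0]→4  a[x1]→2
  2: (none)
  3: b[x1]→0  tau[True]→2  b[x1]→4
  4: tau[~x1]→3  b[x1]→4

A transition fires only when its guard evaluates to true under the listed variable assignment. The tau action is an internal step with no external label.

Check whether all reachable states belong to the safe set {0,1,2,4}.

Allowed set {0,1,2,4}
Reachable = {0,2,3}
  0: ✓
  2: ✓
  3: ✗ unsafe
counterexample path to 3: tau

Answer: INVARIANT VIOLATED at state 3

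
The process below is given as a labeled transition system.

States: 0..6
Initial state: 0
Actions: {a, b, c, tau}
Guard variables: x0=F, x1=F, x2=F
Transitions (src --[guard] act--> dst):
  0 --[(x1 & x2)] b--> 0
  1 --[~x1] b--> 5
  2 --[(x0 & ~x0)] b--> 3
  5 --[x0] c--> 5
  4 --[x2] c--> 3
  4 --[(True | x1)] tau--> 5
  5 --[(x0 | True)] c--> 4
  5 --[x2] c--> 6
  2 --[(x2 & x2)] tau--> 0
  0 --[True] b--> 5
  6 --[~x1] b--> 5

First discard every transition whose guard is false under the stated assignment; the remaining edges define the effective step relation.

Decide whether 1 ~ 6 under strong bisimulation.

Answer: BISIMILAR

Working:
Bisimulation quotient by refinement:
  π0 = {{0,1,2,3,4,5,6}}
  π1 = {{0,1,6},{2,3},{4},{5}}
stable after 2 split(s): 4 block(s)
[1]={0,1,6}  [6]={0,1,6}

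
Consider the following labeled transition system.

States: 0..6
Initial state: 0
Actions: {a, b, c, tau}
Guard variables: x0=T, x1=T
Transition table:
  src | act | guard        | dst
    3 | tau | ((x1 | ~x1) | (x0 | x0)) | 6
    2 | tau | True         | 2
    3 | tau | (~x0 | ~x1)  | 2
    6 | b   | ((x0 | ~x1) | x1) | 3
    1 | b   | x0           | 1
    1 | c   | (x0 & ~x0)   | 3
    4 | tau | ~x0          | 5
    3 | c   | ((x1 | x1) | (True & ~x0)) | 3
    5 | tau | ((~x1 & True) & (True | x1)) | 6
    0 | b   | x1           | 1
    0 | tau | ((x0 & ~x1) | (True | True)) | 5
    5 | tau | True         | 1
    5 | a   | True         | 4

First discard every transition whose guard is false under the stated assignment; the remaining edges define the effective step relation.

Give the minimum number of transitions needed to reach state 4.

Answer: 2

Analysis:
Layered search for 4:
  depth 0: {0}
  depth 1: {1,5}
  depth 2: {4}
4 enters at depth 2; path tau·a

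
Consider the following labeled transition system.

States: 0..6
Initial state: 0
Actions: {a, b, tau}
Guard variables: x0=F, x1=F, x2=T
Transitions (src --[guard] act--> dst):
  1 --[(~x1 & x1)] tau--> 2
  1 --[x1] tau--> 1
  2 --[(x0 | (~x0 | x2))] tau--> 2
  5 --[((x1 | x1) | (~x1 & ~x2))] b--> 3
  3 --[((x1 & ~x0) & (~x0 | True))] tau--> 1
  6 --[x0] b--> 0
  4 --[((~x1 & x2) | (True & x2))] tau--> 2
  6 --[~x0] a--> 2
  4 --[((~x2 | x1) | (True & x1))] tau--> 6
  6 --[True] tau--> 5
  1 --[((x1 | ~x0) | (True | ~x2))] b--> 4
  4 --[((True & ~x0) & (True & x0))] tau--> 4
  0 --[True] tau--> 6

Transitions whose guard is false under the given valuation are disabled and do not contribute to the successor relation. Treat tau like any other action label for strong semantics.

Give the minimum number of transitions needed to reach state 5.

Layered search for 5:
  Layer 0: {0}
  Layer 1: {6}
  Layer 2: {2,5}
depth(5)=2, e.g. tau·tau

Answer: 2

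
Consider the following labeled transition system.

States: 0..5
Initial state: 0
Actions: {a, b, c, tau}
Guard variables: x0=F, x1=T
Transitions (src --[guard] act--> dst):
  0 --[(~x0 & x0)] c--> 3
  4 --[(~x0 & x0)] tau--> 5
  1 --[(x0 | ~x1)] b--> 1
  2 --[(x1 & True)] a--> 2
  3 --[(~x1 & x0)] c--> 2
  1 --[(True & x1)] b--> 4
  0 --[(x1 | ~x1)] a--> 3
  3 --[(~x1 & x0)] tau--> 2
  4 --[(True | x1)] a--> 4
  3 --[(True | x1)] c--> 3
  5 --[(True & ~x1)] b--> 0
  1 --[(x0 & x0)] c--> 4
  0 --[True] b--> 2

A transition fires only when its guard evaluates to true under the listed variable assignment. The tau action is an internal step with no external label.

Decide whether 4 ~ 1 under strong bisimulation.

Compute ~ classes (split until stable):
  P[0] = {{0,1,2,3,4,5}}
  P[1] = {{0},{1},{2,4},{3},{5}}
Fixed point at round 2; 5 class(es).
4∈{2,4}, 1∈{1}

Answer: NOT BISIMILAR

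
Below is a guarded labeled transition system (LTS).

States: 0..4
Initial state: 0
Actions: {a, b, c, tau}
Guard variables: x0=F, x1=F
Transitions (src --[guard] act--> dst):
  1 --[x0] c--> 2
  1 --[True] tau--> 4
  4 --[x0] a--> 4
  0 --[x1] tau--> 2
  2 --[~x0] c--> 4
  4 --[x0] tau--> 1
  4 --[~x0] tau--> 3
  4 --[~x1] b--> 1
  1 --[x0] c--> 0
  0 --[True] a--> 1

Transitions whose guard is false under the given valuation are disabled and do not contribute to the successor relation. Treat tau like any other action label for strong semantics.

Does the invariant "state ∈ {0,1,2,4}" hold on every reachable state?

Answer: INVARIANT VIOLATED at state 3

Analysis:
Safe = {0,1,2,4}
Reach set: {0,1,3,4}
  0: ok
  1: ok
  3: VIOLATES
  4: ok
witness against invariant: a·tau·tau → 3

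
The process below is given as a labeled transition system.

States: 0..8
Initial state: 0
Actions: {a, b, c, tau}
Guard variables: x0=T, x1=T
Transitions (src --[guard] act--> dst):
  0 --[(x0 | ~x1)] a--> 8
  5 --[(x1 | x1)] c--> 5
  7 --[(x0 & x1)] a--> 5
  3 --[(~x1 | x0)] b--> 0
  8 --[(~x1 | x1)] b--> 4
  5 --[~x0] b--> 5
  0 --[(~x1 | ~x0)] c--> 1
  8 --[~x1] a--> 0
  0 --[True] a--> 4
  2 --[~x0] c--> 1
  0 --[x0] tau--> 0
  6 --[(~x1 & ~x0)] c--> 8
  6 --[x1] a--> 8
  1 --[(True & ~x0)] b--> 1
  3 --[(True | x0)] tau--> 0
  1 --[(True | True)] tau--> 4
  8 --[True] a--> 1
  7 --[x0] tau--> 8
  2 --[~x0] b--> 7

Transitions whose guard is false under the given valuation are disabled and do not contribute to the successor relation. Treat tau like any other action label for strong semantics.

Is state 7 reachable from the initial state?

12 transition(s) survive guard evaluation.
L0 = {0}
L1 = {4,8}  now seen {0,4,8}
L2 = {1}  now seen {0,1,4,8}
R = {0,1,4,8}

Answer: UNREACHABLE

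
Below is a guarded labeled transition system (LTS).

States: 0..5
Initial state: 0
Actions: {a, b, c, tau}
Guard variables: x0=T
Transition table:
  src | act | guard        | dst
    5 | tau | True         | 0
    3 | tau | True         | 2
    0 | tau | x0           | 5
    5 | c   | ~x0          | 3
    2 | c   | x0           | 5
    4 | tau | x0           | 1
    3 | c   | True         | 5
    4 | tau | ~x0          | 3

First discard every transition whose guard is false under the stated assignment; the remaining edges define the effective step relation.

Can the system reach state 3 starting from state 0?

After dropping false guards: 6 live edges.
L0 = {0}
L1 = {5}  total {0,5}
Reachable = {0,5}

Answer: UNREACHABLE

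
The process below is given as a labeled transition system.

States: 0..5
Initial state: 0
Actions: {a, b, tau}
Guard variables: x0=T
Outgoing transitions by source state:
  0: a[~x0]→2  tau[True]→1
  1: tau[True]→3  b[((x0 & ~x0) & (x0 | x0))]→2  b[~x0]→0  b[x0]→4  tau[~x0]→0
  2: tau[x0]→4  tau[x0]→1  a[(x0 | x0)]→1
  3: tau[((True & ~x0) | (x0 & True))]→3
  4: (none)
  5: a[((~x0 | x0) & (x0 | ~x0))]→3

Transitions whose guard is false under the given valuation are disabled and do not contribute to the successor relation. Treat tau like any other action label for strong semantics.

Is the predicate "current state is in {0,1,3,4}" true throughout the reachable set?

Answer: INVARIANT HOLDS

Working:
Inv-set: {0,1,3,4}
Reachable = {0,1,3,4}
  0: safe
  1: safe
  3: safe
  4: safe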